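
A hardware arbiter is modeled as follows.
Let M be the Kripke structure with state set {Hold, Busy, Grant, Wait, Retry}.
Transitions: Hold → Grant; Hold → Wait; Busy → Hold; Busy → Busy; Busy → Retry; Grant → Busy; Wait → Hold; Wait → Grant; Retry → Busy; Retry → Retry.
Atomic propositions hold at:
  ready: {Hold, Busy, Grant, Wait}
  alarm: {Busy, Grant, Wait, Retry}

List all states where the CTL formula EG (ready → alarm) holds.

{Busy, Grant, Wait, Retry}

Sat(ready → alarm) = {Busy, Grant, Wait, Retry}
EG (ready → alarm): greatest fixpoint, start Z0 = {Busy, Grant, Wait, Retry}, keep only states in Sat with some successor in Z. Already a fixed point.
Sat(EG (ready → alarm)) = {Busy, Grant, Wait, Retry}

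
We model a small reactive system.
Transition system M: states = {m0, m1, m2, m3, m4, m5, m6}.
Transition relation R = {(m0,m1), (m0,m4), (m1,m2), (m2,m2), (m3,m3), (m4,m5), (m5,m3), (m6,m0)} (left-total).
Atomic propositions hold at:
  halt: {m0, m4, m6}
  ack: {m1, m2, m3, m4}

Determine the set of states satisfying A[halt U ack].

A[halt U ack]: least fixpoint, start Z0 = Sat(ack) = {m1, m2, m3, m4}, add states in Sat(halt) with every successor in Z. Z1 = {m0, m1, m2, m3, m4}; Z2 = {m0, m1, m2, m3, m4, m6}; fixed.
Sat(A[halt U ack]) = {m0, m1, m2, m3, m4, m6}

{m0, m1, m2, m3, m4, m6}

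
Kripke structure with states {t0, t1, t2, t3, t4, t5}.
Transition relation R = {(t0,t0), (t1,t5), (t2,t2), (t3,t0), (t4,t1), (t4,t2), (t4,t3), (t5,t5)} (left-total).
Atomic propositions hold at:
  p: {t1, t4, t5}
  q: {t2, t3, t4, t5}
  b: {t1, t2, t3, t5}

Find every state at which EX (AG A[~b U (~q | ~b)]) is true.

Sat(~b) = {t0, t4}
Sat(~q) = {t0, t1}
Sat(~q | ~b) = {t0, t1, t4}
A[~b U (~q | ~b)]: least fixpoint, start Z0 = Sat((~q | ~b)) = {t0, t1, t4}, add states in Sat(~b) with every successor in Z. Already a fixed point.
Sat(A[~b U (~q | ~b)]) = {t0, t1, t4}
AG A[~b U (~q | ~b)]: greatest fixpoint, start Z0 = {t0, t1, t4}, keep only states in Sat with every successor in Z. Z1 = {t0}; fixed.
Sat(AG A[~b U (~q | ~b)]) = {t0}
Sat(EX (AG A[~b U (~q | ~b)])) = {s : some successor in {t0}} = {t0, t3}

{t0, t3}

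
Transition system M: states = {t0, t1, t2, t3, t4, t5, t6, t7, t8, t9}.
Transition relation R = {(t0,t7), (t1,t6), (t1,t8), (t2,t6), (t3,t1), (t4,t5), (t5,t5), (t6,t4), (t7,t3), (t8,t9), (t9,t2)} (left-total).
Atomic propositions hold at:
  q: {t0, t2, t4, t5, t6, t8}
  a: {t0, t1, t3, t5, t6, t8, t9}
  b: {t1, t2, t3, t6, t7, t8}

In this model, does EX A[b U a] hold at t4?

A[b U a]: least fixpoint, start Z0 = Sat(a) = {t0, t1, t3, t5, t6, t8, t9}, add states in Sat(b) with every successor in Z. Z1 = {t0, t1, t2, t3, t5, t6, t7, t8, t9}; fixed.
Sat(A[b U a]) = {t0, t1, t2, t3, t5, t6, t7, t8, t9}
Sat(EX A[b U a]) = {s : some successor in {t0, t1, t2, t3, t5, t6, t7, t8, t9}} = {t0, t1, t2, t3, t4, t5, t7, t8, t9}
t4 ∈ Sat(EX A[b U a]) = {t0, t1, t2, t3, t4, t5, t7, t8, t9}, so the formula holds at t4.

Yes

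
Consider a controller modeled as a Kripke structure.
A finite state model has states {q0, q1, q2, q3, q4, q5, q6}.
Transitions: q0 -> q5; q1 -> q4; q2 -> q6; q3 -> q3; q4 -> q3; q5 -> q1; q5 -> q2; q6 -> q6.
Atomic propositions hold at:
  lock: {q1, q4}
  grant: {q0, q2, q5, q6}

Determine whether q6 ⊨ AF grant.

AF grant: least fixpoint, start Z0 = {q0, q2, q5, q6}, add states with every successor in Z. Already a fixed point.
Sat(AF grant) = {q0, q2, q5, q6}
q6 ∈ Sat(AF grant) = {q0, q2, q5, q6}, so the formula holds at q6.

Yes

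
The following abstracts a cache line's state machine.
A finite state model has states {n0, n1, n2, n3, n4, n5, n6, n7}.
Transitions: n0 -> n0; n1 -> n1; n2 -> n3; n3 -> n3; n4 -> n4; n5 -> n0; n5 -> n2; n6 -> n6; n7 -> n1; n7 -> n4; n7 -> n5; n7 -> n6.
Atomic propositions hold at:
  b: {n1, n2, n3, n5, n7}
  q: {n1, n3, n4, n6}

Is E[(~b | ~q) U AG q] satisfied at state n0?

No

Sat(~b) = {n0, n4, n6}
Sat(~q) = {n0, n2, n5, n7}
Sat(~b | ~q) = {n0, n2, n4, n5, n6, n7}
AG q: greatest fixpoint, start Z0 = {n1, n3, n4, n6}, keep only states in Sat with every successor in Z. Already a fixed point.
Sat(AG q) = {n1, n3, n4, n6}
E[(~b | ~q) U AG q]: least fixpoint, start Z0 = Sat(AG q) = {n1, n3, n4, n6}, add states in Sat(~b | ~q) with some successor in Z. Z1 = {n1, n2, n3, n4, n6, n7}; Z2 = {n1, n2, n3, n4, n5, n6, n7}; fixed.
Sat(E[(~b | ~q) U AG q]) = {n1, n2, n3, n4, n5, n6, n7}
n0 ∉ Sat(E[(~b | ~q) U AG q]) = {n1, n2, n3, n4, n5, n6, n7}, so the formula does not hold at n0.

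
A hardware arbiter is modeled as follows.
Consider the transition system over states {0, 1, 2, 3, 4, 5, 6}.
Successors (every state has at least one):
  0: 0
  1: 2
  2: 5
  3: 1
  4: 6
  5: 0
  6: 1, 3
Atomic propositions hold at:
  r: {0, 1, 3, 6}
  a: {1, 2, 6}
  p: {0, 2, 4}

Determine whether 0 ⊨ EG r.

Yes

EG r: greatest fixpoint, start Z0 = {0, 1, 3, 6}, keep only states in Sat with some successor in Z. Z1 = {0, 3, 6}; Z2 = {0, 6}; Z3 = {0}; fixed.
Sat(EG r) = {0}
0 ∈ Sat(EG r) = {0}, so the formula holds at 0.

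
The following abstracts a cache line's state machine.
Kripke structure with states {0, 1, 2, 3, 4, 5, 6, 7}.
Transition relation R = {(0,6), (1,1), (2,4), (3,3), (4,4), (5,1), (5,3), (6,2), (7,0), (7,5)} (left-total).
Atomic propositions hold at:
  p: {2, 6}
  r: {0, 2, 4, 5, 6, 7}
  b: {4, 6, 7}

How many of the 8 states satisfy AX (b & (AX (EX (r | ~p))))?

Sat(~p) = {0, 1, 3, 4, 5, 7}
Sat(r | ~p) = {0, 1, 2, 3, 4, 5, 6, 7}
Sat(EX (r | ~p)) = {s : some successor in {0, 1, 2, 3, 4, 5, 6, 7}} = {0, 1, 2, 3, 4, 5, 6, 7}
Sat(AX (EX (r | ~p))) = {s : every successor in {0, 1, 2, 3, 4, 5, 6, 7}} = {0, 1, 2, 3, 4, 5, 6, 7}
Sat(b & (AX (EX (r | ~p)))) = {4, 6, 7}
Sat(AX (b & (AX (EX (r | ~p))))) = {s : every successor in {4, 6, 7}} = {0, 2, 4}
|Sat(AX (b & (AX (EX (r | ~p)))))| = |{0, 2, 4}| = 3.

3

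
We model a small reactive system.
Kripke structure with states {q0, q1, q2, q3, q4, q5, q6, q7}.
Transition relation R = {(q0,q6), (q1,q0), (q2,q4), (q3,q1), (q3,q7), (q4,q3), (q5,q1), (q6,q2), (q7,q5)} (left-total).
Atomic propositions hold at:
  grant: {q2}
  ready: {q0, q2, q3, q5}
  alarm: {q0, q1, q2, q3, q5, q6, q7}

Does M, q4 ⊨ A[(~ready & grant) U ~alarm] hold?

Yes

Sat(~ready) = {q1, q4, q6, q7}
Sat(~ready & grant) = ∅
Sat(~alarm) = {q4}
A[(~ready & grant) U ~alarm]: least fixpoint, start Z0 = Sat(~alarm) = {q4}, add states in Sat(~ready & grant) with every successor in Z. Already a fixed point.
Sat(A[(~ready & grant) U ~alarm]) = {q4}
q4 ∈ Sat(A[(~ready & grant) U ~alarm]) = {q4}, so the formula holds at q4.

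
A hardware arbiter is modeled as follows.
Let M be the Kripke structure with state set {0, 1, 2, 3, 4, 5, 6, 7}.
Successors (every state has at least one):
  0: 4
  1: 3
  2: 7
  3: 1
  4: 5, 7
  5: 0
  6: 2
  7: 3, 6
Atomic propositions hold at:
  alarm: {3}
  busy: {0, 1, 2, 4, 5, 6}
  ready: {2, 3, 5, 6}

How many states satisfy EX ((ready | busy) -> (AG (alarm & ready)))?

Sat(ready | busy) = {0, 1, 2, 3, 4, 5, 6}
Sat(alarm & ready) = {3}
AG (alarm & ready): greatest fixpoint, start Z0 = {3}, keep only states in Sat with every successor in Z. Z1 = ∅; fixed.
Sat(AG (alarm & ready)) = ∅
Sat((ready | busy) -> (AG (alarm & ready))) = {7}
Sat(EX ((ready | busy) -> (AG (alarm & ready)))) = {s : some successor in {7}} = {2, 4}
|Sat(EX ((ready | busy) -> (AG (alarm & ready))))| = |{2, 4}| = 2.

2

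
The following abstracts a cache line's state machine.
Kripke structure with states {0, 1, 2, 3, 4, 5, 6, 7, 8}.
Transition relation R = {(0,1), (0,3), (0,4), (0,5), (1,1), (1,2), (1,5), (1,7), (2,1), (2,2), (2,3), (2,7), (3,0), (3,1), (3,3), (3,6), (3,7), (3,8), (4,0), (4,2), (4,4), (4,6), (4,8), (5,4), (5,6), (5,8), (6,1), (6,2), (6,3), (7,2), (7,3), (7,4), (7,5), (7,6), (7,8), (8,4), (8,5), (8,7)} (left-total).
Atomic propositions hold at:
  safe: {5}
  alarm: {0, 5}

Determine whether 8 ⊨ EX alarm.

Sat(EX alarm) = {s : some successor in {0, 5}} = {0, 1, 3, 4, 7, 8}
8 ∈ Sat(EX alarm) = {0, 1, 3, 4, 7, 8}, so the formula holds at 8.

Yes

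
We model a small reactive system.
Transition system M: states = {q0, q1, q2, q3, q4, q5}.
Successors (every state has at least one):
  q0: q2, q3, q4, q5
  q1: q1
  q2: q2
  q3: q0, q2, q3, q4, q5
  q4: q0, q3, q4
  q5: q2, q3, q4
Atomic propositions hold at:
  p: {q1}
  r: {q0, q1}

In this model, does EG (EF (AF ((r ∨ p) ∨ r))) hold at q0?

Sat(r ∨ p) = {q0, q1}
Sat((r ∨ p) ∨ r) = {q0, q1}
AF ((r ∨ p) ∨ r): least fixpoint, start Z0 = {q0, q1}, add states with every successor in Z. Already a fixed point.
Sat(AF ((r ∨ p) ∨ r)) = {q0, q1}
EF (AF ((r ∨ p) ∨ r)): least fixpoint, start Z0 = {q0, q1}, add states with some successor in Z. Z1 = {q0, q1, q3, q4}; Z2 = {q0, q1, q3, q4, q5}; fixed.
Sat(EF (AF ((r ∨ p) ∨ r))) = {q0, q1, q3, q4, q5}
EG (EF (AF ((r ∨ p) ∨ r))): greatest fixpoint, start Z0 = {q0, q1, q3, q4, q5}, keep only states in Sat with some successor in Z. Already a fixed point.
Sat(EG (EF (AF ((r ∨ p) ∨ r)))) = {q0, q1, q3, q4, q5}
q0 ∈ Sat(EG (EF (AF ((r ∨ p) ∨ r)))) = {q0, q1, q3, q4, q5}, so the formula holds at q0.

Yes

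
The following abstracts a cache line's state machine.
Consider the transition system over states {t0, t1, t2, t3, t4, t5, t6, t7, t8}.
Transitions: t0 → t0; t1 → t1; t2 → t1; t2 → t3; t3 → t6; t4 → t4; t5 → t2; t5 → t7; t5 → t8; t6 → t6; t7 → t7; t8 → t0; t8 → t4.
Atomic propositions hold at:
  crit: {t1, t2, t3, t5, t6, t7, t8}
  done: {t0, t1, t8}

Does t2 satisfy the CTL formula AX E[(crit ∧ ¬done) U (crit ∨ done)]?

Sat(¬done) = {t2, t3, t4, t5, t6, t7}
Sat(crit ∧ ¬done) = {t2, t3, t5, t6, t7}
Sat(crit ∨ done) = {t0, t1, t2, t3, t5, t6, t7, t8}
E[(crit ∧ ¬done) U (crit ∨ done)]: least fixpoint, start Z0 = Sat((crit ∨ done)) = {t0, t1, t2, t3, t5, t6, t7, t8}, add states in Sat(crit ∧ ¬done) with some successor in Z. Already a fixed point.
Sat(E[(crit ∧ ¬done) U (crit ∨ done)]) = {t0, t1, t2, t3, t5, t6, t7, t8}
Sat(AX E[(crit ∧ ¬done) U (crit ∨ done)]) = {s : every successor in {t0, t1, t2, t3, t5, t6, t7, t8}} = {t0, t1, t2, t3, t5, t6, t7}
t2 ∈ Sat(AX E[(crit ∧ ¬done) U (crit ∨ done)]) = {t0, t1, t2, t3, t5, t6, t7}, so the formula holds at t2.

Yes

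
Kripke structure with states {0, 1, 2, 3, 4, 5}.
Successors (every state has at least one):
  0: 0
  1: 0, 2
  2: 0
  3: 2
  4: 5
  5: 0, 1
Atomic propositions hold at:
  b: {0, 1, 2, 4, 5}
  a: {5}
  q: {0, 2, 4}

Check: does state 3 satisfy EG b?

No

EG b: greatest fixpoint, start Z0 = {0, 1, 2, 4, 5}, keep only states in Sat with some successor in Z. Already a fixed point.
Sat(EG b) = {0, 1, 2, 4, 5}
3 ∉ Sat(EG b) = {0, 1, 2, 4, 5}, so the formula does not hold at 3.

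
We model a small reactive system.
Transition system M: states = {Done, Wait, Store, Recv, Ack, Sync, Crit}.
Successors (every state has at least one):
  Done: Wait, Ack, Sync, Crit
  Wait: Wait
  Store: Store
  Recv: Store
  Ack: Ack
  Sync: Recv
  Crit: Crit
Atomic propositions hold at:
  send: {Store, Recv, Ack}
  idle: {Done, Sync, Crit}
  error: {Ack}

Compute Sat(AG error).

{Ack}

AG error: greatest fixpoint, start Z0 = {Ack}, keep only states in Sat with every successor in Z. Already a fixed point.
Sat(AG error) = {Ack}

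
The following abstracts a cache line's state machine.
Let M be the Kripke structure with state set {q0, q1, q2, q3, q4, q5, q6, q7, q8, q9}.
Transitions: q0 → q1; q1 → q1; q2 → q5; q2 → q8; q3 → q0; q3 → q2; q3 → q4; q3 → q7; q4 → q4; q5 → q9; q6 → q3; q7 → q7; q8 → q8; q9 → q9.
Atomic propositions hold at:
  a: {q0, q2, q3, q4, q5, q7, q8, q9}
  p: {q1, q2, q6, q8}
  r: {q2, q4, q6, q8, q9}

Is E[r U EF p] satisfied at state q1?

EF p: least fixpoint, start Z0 = {q1, q2, q6, q8}, add states with some successor in Z. Z1 = {q0, q1, q2, q3, q6, q8}; fixed.
Sat(EF p) = {q0, q1, q2, q3, q6, q8}
E[r U EF p]: least fixpoint, start Z0 = Sat(EF p) = {q0, q1, q2, q3, q6, q8}, add states in Sat(r) with some successor in Z. Already a fixed point.
Sat(E[r U EF p]) = {q0, q1, q2, q3, q6, q8}
q1 ∈ Sat(E[r U EF p]) = {q0, q1, q2, q3, q6, q8}, so the formula holds at q1.

Yes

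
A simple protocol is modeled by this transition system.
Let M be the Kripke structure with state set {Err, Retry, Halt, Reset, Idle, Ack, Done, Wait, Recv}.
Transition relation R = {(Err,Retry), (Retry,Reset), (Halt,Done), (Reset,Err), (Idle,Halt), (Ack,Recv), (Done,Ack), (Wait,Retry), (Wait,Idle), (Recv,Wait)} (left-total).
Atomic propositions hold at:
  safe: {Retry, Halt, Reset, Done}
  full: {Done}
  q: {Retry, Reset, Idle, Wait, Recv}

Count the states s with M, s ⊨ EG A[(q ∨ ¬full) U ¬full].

6

Sat(¬full) = {Err, Retry, Halt, Reset, Idle, Ack, Wait, Recv}
Sat(q ∨ ¬full) = {Err, Retry, Halt, Reset, Idle, Ack, Wait, Recv}
A[(q ∨ ¬full) U ¬full]: least fixpoint, start Z0 = Sat(¬full) = {Err, Retry, Halt, Reset, Idle, Ack, Wait, Recv}, add states in Sat(q ∨ ¬full) with every successor in Z. Already a fixed point.
Sat(A[(q ∨ ¬full) U ¬full]) = {Err, Retry, Halt, Reset, Idle, Ack, Wait, Recv}
EG A[(q ∨ ¬full) U ¬full]: greatest fixpoint, start Z0 = {Err, Retry, Halt, Reset, Idle, Ack, Wait, Recv}, keep only states in Sat with some successor in Z. Z1 = {Err, Retry, Reset, Idle, Ack, Wait, Recv}; Z2 = {Err, Retry, Reset, Ack, Wait, Recv}; fixed.
Sat(EG A[(q ∨ ¬full) U ¬full]) = {Err, Retry, Reset, Ack, Wait, Recv}
|Sat(EG A[(q ∨ ¬full) U ¬full])| = |{Err, Retry, Reset, Ack, Wait, Recv}| = 6.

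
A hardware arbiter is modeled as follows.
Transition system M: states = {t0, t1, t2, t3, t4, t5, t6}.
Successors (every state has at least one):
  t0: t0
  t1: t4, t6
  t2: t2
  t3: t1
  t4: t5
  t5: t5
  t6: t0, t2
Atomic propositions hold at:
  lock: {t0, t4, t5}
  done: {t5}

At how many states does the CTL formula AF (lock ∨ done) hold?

3

Sat(lock ∨ done) = {t0, t4, t5}
AF (lock ∨ done): least fixpoint, start Z0 = {t0, t4, t5}, add states with every successor in Z. Already a fixed point.
Sat(AF (lock ∨ done)) = {t0, t4, t5}
|Sat(AF (lock ∨ done))| = |{t0, t4, t5}| = 3.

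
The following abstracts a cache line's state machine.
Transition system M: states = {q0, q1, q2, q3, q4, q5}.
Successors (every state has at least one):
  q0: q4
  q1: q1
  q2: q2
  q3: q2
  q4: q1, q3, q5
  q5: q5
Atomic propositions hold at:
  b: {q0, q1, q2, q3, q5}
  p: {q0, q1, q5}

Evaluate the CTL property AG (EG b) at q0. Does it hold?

No

EG b: greatest fixpoint, start Z0 = {q0, q1, q2, q3, q5}, keep only states in Sat with some successor in Z. Z1 = {q1, q2, q3, q5}; fixed.
Sat(EG b) = {q1, q2, q3, q5}
AG (EG b): greatest fixpoint, start Z0 = {q1, q2, q3, q5}, keep only states in Sat with every successor in Z. Already a fixed point.
Sat(AG (EG b)) = {q1, q2, q3, q5}
q0 ∉ Sat(AG (EG b)) = {q1, q2, q3, q5}, so the formula does not hold at q0.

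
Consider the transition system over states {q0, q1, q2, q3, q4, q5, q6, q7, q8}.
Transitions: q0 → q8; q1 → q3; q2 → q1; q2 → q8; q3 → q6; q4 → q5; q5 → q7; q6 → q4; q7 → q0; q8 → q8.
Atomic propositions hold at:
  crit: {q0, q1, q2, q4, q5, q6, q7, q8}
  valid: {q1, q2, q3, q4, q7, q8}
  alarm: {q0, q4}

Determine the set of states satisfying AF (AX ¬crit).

Sat(¬crit) = {q3}
Sat(AX ¬crit) = {s : every successor in {q3}} = {q1}
AF (AX ¬crit): least fixpoint, start Z0 = {q1}, add states with every successor in Z. Already a fixed point.
Sat(AF (AX ¬crit)) = {q1}

{q1}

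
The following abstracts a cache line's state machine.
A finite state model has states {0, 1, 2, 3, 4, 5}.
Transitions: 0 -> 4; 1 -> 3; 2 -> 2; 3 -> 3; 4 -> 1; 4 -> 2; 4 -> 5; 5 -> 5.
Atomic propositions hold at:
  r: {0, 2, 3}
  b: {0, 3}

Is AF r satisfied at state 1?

Yes

AF r: least fixpoint, start Z0 = {0, 2, 3}, add states with every successor in Z. Z1 = {0, 1, 2, 3}; fixed.
Sat(AF r) = {0, 1, 2, 3}
1 ∈ Sat(AF r) = {0, 1, 2, 3}, so the formula holds at 1.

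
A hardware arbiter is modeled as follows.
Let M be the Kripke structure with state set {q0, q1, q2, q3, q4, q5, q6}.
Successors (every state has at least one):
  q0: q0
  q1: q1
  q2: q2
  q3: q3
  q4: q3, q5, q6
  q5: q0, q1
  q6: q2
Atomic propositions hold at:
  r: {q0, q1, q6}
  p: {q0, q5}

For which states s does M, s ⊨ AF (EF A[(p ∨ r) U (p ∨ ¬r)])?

Sat(p ∨ r) = {q0, q1, q5, q6}
Sat(¬r) = {q2, q3, q4, q5}
Sat(p ∨ ¬r) = {q0, q2, q3, q4, q5}
A[(p ∨ r) U (p ∨ ¬r)]: least fixpoint, start Z0 = Sat((p ∨ ¬r)) = {q0, q2, q3, q4, q5}, add states in Sat(p ∨ r) with every successor in Z. Z1 = {q0, q2, q3, q4, q5, q6}; fixed.
Sat(A[(p ∨ r) U (p ∨ ¬r)]) = {q0, q2, q3, q4, q5, q6}
EF A[(p ∨ r) U (p ∨ ¬r)]: least fixpoint, start Z0 = {q0, q2, q3, q4, q5, q6}, add states with some successor in Z. Already a fixed point.
Sat(EF A[(p ∨ r) U (p ∨ ¬r)]) = {q0, q2, q3, q4, q5, q6}
AF (EF A[(p ∨ r) U (p ∨ ¬r)]): least fixpoint, start Z0 = {q0, q2, q3, q4, q5, q6}, add states with every successor in Z. Already a fixed point.
Sat(AF (EF A[(p ∨ r) U (p ∨ ¬r)])) = {q0, q2, q3, q4, q5, q6}

{q0, q2, q3, q4, q5, q6}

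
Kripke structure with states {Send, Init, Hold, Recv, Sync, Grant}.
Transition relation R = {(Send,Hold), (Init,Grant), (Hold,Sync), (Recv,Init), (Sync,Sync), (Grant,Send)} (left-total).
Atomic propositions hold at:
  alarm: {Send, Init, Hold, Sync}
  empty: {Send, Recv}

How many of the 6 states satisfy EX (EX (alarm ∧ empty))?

1

Sat(alarm ∧ empty) = {Send}
Sat(EX (alarm ∧ empty)) = {s : some successor in {Send}} = {Grant}
Sat(EX (EX (alarm ∧ empty))) = {s : some successor in {Grant}} = {Init}
|Sat(EX (EX (alarm ∧ empty)))| = |{Init}| = 1.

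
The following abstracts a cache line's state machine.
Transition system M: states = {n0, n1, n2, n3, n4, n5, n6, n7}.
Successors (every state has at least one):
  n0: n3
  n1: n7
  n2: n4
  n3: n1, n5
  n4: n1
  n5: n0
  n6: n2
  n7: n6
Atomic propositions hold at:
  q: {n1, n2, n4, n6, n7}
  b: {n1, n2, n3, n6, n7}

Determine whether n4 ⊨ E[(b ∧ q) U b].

Sat(b ∧ q) = {n1, n2, n6, n7}
E[(b ∧ q) U b]: least fixpoint, start Z0 = Sat(b) = {n1, n2, n3, n6, n7}, add states in Sat(b ∧ q) with some successor in Z. Already a fixed point.
Sat(E[(b ∧ q) U b]) = {n1, n2, n3, n6, n7}
n4 ∉ Sat(E[(b ∧ q) U b]) = {n1, n2, n3, n6, n7}, so the formula does not hold at n4.

No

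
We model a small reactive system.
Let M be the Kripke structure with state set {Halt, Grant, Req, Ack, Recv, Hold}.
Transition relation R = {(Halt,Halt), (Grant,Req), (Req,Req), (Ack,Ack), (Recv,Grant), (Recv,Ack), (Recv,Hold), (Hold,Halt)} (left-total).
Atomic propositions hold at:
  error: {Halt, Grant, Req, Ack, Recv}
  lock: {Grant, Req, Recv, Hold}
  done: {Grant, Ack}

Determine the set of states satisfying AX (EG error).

EG error: greatest fixpoint, start Z0 = {Halt, Grant, Req, Ack, Recv}, keep only states in Sat with some successor in Z. Already a fixed point.
Sat(EG error) = {Halt, Grant, Req, Ack, Recv}
Sat(AX (EG error)) = {s : every successor in {Halt, Grant, Req, Ack, Recv}} = {Halt, Grant, Req, Ack, Hold}

{Halt, Grant, Req, Ack, Hold}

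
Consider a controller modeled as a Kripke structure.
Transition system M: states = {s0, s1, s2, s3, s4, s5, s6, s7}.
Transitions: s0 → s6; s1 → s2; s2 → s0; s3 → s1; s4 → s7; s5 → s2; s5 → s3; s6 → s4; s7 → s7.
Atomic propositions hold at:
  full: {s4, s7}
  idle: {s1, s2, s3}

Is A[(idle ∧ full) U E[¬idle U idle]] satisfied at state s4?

No

Sat(idle ∧ full) = ∅
Sat(¬idle) = {s0, s4, s5, s6, s7}
E[¬idle U idle]: least fixpoint, start Z0 = Sat(idle) = {s1, s2, s3}, add states in Sat(¬idle) with some successor in Z. Z1 = {s1, s2, s3, s5}; fixed.
Sat(E[¬idle U idle]) = {s1, s2, s3, s5}
A[(idle ∧ full) U E[¬idle U idle]]: least fixpoint, start Z0 = Sat(E[¬idle U idle]) = {s1, s2, s3, s5}, add states in Sat(idle ∧ full) with every successor in Z. Already a fixed point.
Sat(A[(idle ∧ full) U E[¬idle U idle]]) = {s1, s2, s3, s5}
s4 ∉ Sat(A[(idle ∧ full) U E[¬idle U idle]]) = {s1, s2, s3, s5}, so the formula does not hold at s4.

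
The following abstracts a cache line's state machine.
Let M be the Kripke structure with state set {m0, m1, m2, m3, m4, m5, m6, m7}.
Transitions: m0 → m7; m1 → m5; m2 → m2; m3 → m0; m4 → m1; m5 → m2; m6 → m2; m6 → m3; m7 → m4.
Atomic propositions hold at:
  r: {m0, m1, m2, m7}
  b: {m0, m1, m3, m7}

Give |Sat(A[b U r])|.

5

A[b U r]: least fixpoint, start Z0 = Sat(r) = {m0, m1, m2, m7}, add states in Sat(b) with every successor in Z. Z1 = {m0, m1, m2, m3, m7}; fixed.
Sat(A[b U r]) = {m0, m1, m2, m3, m7}
|Sat(A[b U r])| = |{m0, m1, m2, m3, m7}| = 5.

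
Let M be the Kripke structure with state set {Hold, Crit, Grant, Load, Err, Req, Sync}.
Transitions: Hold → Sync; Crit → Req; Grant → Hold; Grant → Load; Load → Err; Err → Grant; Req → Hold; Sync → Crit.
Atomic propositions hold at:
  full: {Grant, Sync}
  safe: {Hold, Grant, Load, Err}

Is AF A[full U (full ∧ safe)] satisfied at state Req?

Sat(full ∧ safe) = {Grant}
A[full U (full ∧ safe)]: least fixpoint, start Z0 = Sat((full ∧ safe)) = {Grant}, add states in Sat(full) with every successor in Z. Already a fixed point.
Sat(A[full U (full ∧ safe)]) = {Grant}
AF A[full U (full ∧ safe)]: least fixpoint, start Z0 = {Grant}, add states with every successor in Z. Z1 = {Grant, Err}; Z2 = {Grant, Load, Err}; fixed.
Sat(AF A[full U (full ∧ safe)]) = {Grant, Load, Err}
Req ∉ Sat(AF A[full U (full ∧ safe)]) = {Grant, Load, Err}, so the formula does not hold at Req.

No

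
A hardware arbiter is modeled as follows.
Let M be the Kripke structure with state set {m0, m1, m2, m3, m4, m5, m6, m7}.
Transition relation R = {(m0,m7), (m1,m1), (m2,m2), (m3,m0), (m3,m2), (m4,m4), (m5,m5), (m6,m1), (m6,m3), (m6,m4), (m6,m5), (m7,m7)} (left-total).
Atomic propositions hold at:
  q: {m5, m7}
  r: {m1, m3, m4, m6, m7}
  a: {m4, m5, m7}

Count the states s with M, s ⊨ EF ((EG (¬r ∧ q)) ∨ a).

6

Sat(¬r) = {m0, m2, m5}
Sat(¬r ∧ q) = {m5}
EG (¬r ∧ q): greatest fixpoint, start Z0 = {m5}, keep only states in Sat with some successor in Z. Already a fixed point.
Sat(EG (¬r ∧ q)) = {m5}
Sat((EG (¬r ∧ q)) ∨ a) = {m4, m5, m7}
EF ((EG (¬r ∧ q)) ∨ a): least fixpoint, start Z0 = {m4, m5, m7}, add states with some successor in Z. Z1 = {m0, m4, m5, m6, m7}; Z2 = {m0, m3, m4, m5, m6, m7}; fixed.
Sat(EF ((EG (¬r ∧ q)) ∨ a)) = {m0, m3, m4, m5, m6, m7}
|Sat(EF ((EG (¬r ∧ q)) ∨ a))| = |{m0, m3, m4, m5, m6, m7}| = 6.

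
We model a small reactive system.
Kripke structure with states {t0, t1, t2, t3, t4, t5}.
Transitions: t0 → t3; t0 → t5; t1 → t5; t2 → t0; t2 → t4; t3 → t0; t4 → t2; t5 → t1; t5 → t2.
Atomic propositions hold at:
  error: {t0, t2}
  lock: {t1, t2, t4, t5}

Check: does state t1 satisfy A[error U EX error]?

Sat(EX error) = {s : some successor in {t0, t2}} = {t2, t3, t4, t5}
A[error U EX error]: least fixpoint, start Z0 = Sat(EX error) = {t2, t3, t4, t5}, add states in Sat(error) with every successor in Z. Z1 = {t0, t2, t3, t4, t5}; fixed.
Sat(A[error U EX error]) = {t0, t2, t3, t4, t5}
t1 ∉ Sat(A[error U EX error]) = {t0, t2, t3, t4, t5}, so the formula does not hold at t1.

No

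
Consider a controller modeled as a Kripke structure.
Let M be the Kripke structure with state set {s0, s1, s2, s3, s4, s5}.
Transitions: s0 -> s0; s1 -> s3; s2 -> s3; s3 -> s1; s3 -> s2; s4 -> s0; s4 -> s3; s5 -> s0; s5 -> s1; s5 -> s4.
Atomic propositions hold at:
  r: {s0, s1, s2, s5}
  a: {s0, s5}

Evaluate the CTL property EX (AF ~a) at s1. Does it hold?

Sat(~a) = {s1, s2, s3, s4}
AF ~a: least fixpoint, start Z0 = {s1, s2, s3, s4}, add states with every successor in Z. Already a fixed point.
Sat(AF ~a) = {s1, s2, s3, s4}
Sat(EX (AF ~a)) = {s : some successor in {s1, s2, s3, s4}} = {s1, s2, s3, s4, s5}
s1 ∈ Sat(EX (AF ~a)) = {s1, s2, s3, s4, s5}, so the formula holds at s1.

Yes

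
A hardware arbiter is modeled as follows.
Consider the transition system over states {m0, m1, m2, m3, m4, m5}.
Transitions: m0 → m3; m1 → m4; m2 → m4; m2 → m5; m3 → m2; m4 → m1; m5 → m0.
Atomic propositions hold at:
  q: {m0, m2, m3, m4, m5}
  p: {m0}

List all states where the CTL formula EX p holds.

Sat(EX p) = {s : some successor in {m0}} = {m5}

{m5}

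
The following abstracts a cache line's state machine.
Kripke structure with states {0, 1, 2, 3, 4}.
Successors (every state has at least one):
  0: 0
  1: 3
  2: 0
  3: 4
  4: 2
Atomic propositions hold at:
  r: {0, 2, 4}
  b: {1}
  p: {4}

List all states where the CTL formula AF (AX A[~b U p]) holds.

{1, 3}

Sat(~b) = {0, 2, 3, 4}
A[~b U p]: least fixpoint, start Z0 = Sat(p) = {4}, add states in Sat(~b) with every successor in Z. Z1 = {3, 4}; fixed.
Sat(A[~b U p]) = {3, 4}
Sat(AX A[~b U p]) = {s : every successor in {3, 4}} = {1, 3}
AF (AX A[~b U p]): least fixpoint, start Z0 = {1, 3}, add states with every successor in Z. Already a fixed point.
Sat(AF (AX A[~b U p])) = {1, 3}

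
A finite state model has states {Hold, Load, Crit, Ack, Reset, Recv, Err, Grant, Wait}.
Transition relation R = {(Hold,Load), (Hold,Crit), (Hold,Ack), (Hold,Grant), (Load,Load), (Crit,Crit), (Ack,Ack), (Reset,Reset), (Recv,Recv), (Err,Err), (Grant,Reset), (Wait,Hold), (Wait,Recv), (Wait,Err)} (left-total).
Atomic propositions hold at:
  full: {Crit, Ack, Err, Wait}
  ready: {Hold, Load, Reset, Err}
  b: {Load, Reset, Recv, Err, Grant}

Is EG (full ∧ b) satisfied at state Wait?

No

Sat(full ∧ b) = {Err}
EG (full ∧ b): greatest fixpoint, start Z0 = {Err}, keep only states in Sat with some successor in Z. Already a fixed point.
Sat(EG (full ∧ b)) = {Err}
Wait ∉ Sat(EG (full ∧ b)) = {Err}, so the formula does not hold at Wait.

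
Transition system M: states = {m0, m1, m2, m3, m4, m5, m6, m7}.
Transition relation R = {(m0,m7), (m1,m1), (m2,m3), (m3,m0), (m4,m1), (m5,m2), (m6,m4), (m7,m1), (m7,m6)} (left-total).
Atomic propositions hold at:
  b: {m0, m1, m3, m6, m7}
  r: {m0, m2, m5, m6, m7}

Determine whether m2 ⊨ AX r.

Sat(AX r) = {s : every successor in {m0, m2, m5, m6, m7}} = {m0, m3, m5}
m2 ∉ Sat(AX r) = {m0, m3, m5}, so the formula does not hold at m2.

No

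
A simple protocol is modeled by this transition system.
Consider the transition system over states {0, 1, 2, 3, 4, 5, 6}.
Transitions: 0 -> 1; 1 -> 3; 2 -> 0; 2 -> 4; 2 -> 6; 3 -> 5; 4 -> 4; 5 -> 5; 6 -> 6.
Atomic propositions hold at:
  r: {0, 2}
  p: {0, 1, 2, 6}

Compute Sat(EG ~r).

Sat(~r) = {1, 3, 4, 5, 6}
EG ~r: greatest fixpoint, start Z0 = {1, 3, 4, 5, 6}, keep only states in Sat with some successor in Z. Already a fixed point.
Sat(EG ~r) = {1, 3, 4, 5, 6}

{1, 3, 4, 5, 6}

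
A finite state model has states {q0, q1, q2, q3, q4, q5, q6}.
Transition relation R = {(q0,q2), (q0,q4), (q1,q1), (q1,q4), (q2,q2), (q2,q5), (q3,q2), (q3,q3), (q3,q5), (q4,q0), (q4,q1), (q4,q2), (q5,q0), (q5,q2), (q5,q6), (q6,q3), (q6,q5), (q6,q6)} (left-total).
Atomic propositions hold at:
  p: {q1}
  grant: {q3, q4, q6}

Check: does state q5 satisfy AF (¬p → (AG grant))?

No

Sat(¬p) = {q0, q2, q3, q4, q5, q6}
AG grant: greatest fixpoint, start Z0 = {q3, q4, q6}, keep only states in Sat with every successor in Z. Z1 = ∅; fixed.
Sat(AG grant) = ∅
Sat(¬p → (AG grant)) = {q1}
AF (¬p → (AG grant)): least fixpoint, start Z0 = {q1}, add states with every successor in Z. Already a fixed point.
Sat(AF (¬p → (AG grant))) = {q1}
q5 ∉ Sat(AF (¬p → (AG grant))) = {q1}, so the formula does not hold at q5.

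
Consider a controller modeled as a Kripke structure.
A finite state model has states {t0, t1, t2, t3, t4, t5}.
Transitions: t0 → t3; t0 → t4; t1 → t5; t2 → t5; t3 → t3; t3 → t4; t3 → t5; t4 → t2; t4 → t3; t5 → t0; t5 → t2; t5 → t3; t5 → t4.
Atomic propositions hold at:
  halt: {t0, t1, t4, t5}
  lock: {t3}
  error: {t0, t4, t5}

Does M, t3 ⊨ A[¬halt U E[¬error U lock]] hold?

Yes

Sat(¬halt) = {t2, t3}
Sat(¬error) = {t1, t2, t3}
E[¬error U lock]: least fixpoint, start Z0 = Sat(lock) = {t3}, add states in Sat(¬error) with some successor in Z. Already a fixed point.
Sat(E[¬error U lock]) = {t3}
A[¬halt U E[¬error U lock]]: least fixpoint, start Z0 = Sat(E[¬error U lock]) = {t3}, add states in Sat(¬halt) with every successor in Z. Already a fixed point.
Sat(A[¬halt U E[¬error U lock]]) = {t3}
t3 ∈ Sat(A[¬halt U E[¬error U lock]]) = {t3}, so the formula holds at t3.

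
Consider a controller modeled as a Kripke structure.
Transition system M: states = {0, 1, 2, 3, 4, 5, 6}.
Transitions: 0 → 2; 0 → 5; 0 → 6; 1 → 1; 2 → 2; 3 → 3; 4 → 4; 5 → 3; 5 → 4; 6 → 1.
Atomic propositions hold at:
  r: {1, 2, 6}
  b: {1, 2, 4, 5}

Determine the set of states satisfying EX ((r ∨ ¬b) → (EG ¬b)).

Sat(¬b) = {0, 3, 6}
Sat(r ∨ ¬b) = {0, 1, 2, 3, 6}
EG ¬b: greatest fixpoint, start Z0 = {0, 3, 6}, keep only states in Sat with some successor in Z. Z1 = {0, 3}; Z2 = {3}; fixed.
Sat(EG ¬b) = {3}
Sat((r ∨ ¬b) → (EG ¬b)) = {3, 4, 5}
Sat(EX ((r ∨ ¬b) → (EG ¬b))) = {s : some successor in {3, 4, 5}} = {0, 3, 4, 5}

{0, 3, 4, 5}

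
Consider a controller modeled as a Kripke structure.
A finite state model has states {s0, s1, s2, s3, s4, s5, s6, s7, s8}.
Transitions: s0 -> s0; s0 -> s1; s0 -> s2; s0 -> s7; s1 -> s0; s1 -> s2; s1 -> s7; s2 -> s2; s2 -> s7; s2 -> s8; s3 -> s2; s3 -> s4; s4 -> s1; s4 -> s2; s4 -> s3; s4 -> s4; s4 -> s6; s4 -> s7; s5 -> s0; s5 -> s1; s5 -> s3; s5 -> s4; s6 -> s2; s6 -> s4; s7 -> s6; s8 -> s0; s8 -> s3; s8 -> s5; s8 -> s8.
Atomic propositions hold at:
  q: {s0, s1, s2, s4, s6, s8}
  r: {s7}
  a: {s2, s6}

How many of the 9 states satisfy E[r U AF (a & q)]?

3

Sat(a & q) = {s2, s6}
AF (a & q): least fixpoint, start Z0 = {s2, s6}, add states with every successor in Z. Z1 = {s2, s6, s7}; fixed.
Sat(AF (a & q)) = {s2, s6, s7}
E[r U AF (a & q)]: least fixpoint, start Z0 = Sat(AF (a & q)) = {s2, s6, s7}, add states in Sat(r) with some successor in Z. Already a fixed point.
Sat(E[r U AF (a & q)]) = {s2, s6, s7}
|Sat(E[r U AF (a & q)])| = |{s2, s6, s7}| = 3.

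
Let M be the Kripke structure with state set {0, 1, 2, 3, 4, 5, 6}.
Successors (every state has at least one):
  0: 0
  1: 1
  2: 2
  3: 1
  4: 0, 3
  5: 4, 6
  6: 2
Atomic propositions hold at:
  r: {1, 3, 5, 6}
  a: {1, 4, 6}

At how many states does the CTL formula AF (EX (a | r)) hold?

Sat(a | r) = {1, 3, 4, 5, 6}
Sat(EX (a | r)) = {s : some successor in {1, 3, 4, 5, 6}} = {1, 3, 4, 5}
AF (EX (a | r)): least fixpoint, start Z0 = {1, 3, 4, 5}, add states with every successor in Z. Already a fixed point.
Sat(AF (EX (a | r))) = {1, 3, 4, 5}
|Sat(AF (EX (a | r)))| = |{1, 3, 4, 5}| = 4.

4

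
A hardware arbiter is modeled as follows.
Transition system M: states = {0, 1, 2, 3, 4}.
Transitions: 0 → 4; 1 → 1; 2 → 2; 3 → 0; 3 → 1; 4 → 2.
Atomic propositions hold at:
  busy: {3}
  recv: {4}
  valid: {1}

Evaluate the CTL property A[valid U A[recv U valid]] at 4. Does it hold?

A[recv U valid]: least fixpoint, start Z0 = Sat(valid) = {1}, add states in Sat(recv) with every successor in Z. Already a fixed point.
Sat(A[recv U valid]) = {1}
A[valid U A[recv U valid]]: least fixpoint, start Z0 = Sat(A[recv U valid]) = {1}, add states in Sat(valid) with every successor in Z. Already a fixed point.
Sat(A[valid U A[recv U valid]]) = {1}
4 ∉ Sat(A[valid U A[recv U valid]]) = {1}, so the formula does not hold at 4.

No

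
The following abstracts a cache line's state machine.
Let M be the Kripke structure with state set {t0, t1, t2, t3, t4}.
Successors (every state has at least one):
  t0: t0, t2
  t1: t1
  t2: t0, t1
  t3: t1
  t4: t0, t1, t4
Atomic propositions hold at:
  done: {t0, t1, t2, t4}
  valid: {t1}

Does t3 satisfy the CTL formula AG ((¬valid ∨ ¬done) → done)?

Sat(¬valid) = {t0, t2, t3, t4}
Sat(¬done) = {t3}
Sat(¬valid ∨ ¬done) = {t0, t2, t3, t4}
Sat((¬valid ∨ ¬done) → done) = {t0, t1, t2, t4}
AG ((¬valid ∨ ¬done) → done): greatest fixpoint, start Z0 = {t0, t1, t2, t4}, keep only states in Sat with every successor in Z. Already a fixed point.
Sat(AG ((¬valid ∨ ¬done) → done)) = {t0, t1, t2, t4}
t3 ∉ Sat(AG ((¬valid ∨ ¬done) → done)) = {t0, t1, t2, t4}, so the formula does not hold at t3.

No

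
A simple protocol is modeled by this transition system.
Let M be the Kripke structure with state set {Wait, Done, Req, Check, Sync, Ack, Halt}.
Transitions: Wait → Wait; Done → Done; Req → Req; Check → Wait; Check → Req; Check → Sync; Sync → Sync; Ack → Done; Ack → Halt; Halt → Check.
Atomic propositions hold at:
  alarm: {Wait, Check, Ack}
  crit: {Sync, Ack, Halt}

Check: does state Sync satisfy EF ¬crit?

Sat(¬crit) = {Wait, Done, Req, Check}
EF ¬crit: least fixpoint, start Z0 = {Wait, Done, Req, Check}, add states with some successor in Z. Z1 = {Wait, Done, Req, Check, Ack, Halt}; fixed.
Sat(EF ¬crit) = {Wait, Done, Req, Check, Ack, Halt}
Sync ∉ Sat(EF ¬crit) = {Wait, Done, Req, Check, Ack, Halt}, so the formula does not hold at Sync.

No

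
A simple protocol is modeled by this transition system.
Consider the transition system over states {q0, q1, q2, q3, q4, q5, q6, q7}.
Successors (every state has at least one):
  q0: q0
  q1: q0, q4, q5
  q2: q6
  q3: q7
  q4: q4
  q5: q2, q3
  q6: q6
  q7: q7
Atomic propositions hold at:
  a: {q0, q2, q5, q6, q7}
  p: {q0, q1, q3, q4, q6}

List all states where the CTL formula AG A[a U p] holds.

{q0, q2, q4, q6}

A[a U p]: least fixpoint, start Z0 = Sat(p) = {q0, q1, q3, q4, q6}, add states in Sat(a) with every successor in Z. Z1 = {q0, q1, q2, q3, q4, q6}; Z2 = {q0, q1, q2, q3, q4, q5, q6}; fixed.
Sat(A[a U p]) = {q0, q1, q2, q3, q4, q5, q6}
AG A[a U p]: greatest fixpoint, start Z0 = {q0, q1, q2, q3, q4, q5, q6}, keep only states in Sat with every successor in Z. Z1 = {q0, q1, q2, q4, q5, q6}; Z2 = {q0, q1, q2, q4, q6}; Z3 = {q0, q2, q4, q6}; fixed.
Sat(AG A[a U p]) = {q0, q2, q4, q6}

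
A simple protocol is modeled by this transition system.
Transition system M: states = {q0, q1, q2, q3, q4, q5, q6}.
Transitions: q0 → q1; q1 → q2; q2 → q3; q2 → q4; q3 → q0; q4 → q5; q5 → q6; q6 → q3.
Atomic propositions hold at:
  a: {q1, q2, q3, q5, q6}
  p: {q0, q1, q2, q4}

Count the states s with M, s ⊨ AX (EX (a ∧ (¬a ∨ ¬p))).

3

Sat(¬a) = {q0, q4}
Sat(¬p) = {q3, q5, q6}
Sat(¬a ∨ ¬p) = {q0, q3, q4, q5, q6}
Sat(a ∧ (¬a ∨ ¬p)) = {q3, q5, q6}
Sat(EX (a ∧ (¬a ∨ ¬p))) = {s : some successor in {q3, q5, q6}} = {q2, q4, q5, q6}
Sat(AX (EX (a ∧ (¬a ∨ ¬p)))) = {s : every successor in {q2, q4, q5, q6}} = {q1, q4, q5}
|Sat(AX (EX (a ∧ (¬a ∨ ¬p))))| = |{q1, q4, q5}| = 3.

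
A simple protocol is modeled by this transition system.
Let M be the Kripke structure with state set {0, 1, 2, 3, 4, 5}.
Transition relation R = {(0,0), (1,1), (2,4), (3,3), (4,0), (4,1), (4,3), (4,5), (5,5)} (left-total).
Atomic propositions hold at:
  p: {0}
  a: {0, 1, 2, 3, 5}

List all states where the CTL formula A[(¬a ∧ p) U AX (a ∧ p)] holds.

Sat(¬a) = {4}
Sat(¬a ∧ p) = ∅
Sat(a ∧ p) = {0}
Sat(AX (a ∧ p)) = {s : every successor in {0}} = {0}
A[(¬a ∧ p) U AX (a ∧ p)]: least fixpoint, start Z0 = Sat(AX (a ∧ p)) = {0}, add states in Sat(¬a ∧ p) with every successor in Z. Already a fixed point.
Sat(A[(¬a ∧ p) U AX (a ∧ p)]) = {0}

{0}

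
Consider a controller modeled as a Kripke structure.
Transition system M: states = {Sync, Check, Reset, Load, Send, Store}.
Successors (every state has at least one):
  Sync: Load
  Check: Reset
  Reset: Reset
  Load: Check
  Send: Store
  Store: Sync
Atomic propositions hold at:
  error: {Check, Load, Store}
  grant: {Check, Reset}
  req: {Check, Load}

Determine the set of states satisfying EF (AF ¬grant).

{Sync, Load, Send, Store}

Sat(¬grant) = {Sync, Load, Send, Store}
AF ¬grant: least fixpoint, start Z0 = {Sync, Load, Send, Store}, add states with every successor in Z. Already a fixed point.
Sat(AF ¬grant) = {Sync, Load, Send, Store}
EF (AF ¬grant): least fixpoint, start Z0 = {Sync, Load, Send, Store}, add states with some successor in Z. Already a fixed point.
Sat(EF (AF ¬grant)) = {Sync, Load, Send, Store}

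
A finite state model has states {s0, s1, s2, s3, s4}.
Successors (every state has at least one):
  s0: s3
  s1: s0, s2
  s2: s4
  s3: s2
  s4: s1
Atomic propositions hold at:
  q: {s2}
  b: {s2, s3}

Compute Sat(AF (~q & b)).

Sat(~q) = {s0, s1, s3, s4}
Sat(~q & b) = {s3}
AF (~q & b): least fixpoint, start Z0 = {s3}, add states with every successor in Z. Z1 = {s0, s3}; fixed.
Sat(AF (~q & b)) = {s0, s3}

{s0, s3}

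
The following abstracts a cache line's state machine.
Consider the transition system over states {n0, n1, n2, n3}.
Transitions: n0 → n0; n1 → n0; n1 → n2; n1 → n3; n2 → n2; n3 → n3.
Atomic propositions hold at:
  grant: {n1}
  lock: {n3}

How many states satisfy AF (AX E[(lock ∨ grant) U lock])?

1

Sat(lock ∨ grant) = {n1, n3}
E[(lock ∨ grant) U lock]: least fixpoint, start Z0 = Sat(lock) = {n3}, add states in Sat(lock ∨ grant) with some successor in Z. Z1 = {n1, n3}; fixed.
Sat(E[(lock ∨ grant) U lock]) = {n1, n3}
Sat(AX E[(lock ∨ grant) U lock]) = {s : every successor in {n1, n3}} = {n3}
AF (AX E[(lock ∨ grant) U lock]): least fixpoint, start Z0 = {n3}, add states with every successor in Z. Already a fixed point.
Sat(AF (AX E[(lock ∨ grant) U lock])) = {n3}
|Sat(AF (AX E[(lock ∨ grant) U lock]))| = |{n3}| = 1.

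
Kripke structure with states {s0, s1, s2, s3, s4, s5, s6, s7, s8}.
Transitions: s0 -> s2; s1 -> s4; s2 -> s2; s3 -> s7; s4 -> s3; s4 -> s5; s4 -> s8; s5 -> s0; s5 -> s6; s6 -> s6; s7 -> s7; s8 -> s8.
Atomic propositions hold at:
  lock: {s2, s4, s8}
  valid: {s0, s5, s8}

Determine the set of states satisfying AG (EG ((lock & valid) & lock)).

{s8}

Sat(lock & valid) = {s8}
Sat((lock & valid) & lock) = {s8}
EG ((lock & valid) & lock): greatest fixpoint, start Z0 = {s8}, keep only states in Sat with some successor in Z. Already a fixed point.
Sat(EG ((lock & valid) & lock)) = {s8}
AG (EG ((lock & valid) & lock)): greatest fixpoint, start Z0 = {s8}, keep only states in Sat with every successor in Z. Already a fixed point.
Sat(AG (EG ((lock & valid) & lock))) = {s8}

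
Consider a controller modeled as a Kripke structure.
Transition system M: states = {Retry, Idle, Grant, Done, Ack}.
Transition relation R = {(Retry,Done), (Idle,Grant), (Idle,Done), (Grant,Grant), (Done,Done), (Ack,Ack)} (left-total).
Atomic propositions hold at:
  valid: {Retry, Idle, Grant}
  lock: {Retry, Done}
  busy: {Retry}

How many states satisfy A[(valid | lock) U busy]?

1

Sat(valid | lock) = {Retry, Idle, Grant, Done}
A[(valid | lock) U busy]: least fixpoint, start Z0 = Sat(busy) = {Retry}, add states in Sat(valid | lock) with every successor in Z. Already a fixed point.
Sat(A[(valid | lock) U busy]) = {Retry}
|Sat(A[(valid | lock) U busy])| = |{Retry}| = 1.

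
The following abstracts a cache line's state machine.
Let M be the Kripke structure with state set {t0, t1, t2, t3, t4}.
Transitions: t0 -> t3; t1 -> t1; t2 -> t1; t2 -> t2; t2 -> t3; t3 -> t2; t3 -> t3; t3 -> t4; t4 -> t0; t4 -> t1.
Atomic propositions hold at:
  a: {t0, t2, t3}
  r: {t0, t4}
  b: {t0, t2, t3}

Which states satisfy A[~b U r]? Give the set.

Sat(~b) = {t1, t4}
A[~b U r]: least fixpoint, start Z0 = Sat(r) = {t0, t4}, add states in Sat(~b) with every successor in Z. Already a fixed point.
Sat(A[~b U r]) = {t0, t4}

{t0, t4}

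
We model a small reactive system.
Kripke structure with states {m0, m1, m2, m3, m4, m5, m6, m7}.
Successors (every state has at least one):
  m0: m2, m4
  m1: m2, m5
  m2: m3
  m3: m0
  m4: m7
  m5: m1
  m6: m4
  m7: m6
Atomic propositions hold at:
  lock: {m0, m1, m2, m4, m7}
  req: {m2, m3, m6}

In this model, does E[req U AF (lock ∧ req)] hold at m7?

Sat(lock ∧ req) = {m2}
AF (lock ∧ req): least fixpoint, start Z0 = {m2}, add states with every successor in Z. Already a fixed point.
Sat(AF (lock ∧ req)) = {m2}
E[req U AF (lock ∧ req)]: least fixpoint, start Z0 = Sat(AF (lock ∧ req)) = {m2}, add states in Sat(req) with some successor in Z. Already a fixed point.
Sat(E[req U AF (lock ∧ req)]) = {m2}
m7 ∉ Sat(E[req U AF (lock ∧ req)]) = {m2}, so the formula does not hold at m7.

No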